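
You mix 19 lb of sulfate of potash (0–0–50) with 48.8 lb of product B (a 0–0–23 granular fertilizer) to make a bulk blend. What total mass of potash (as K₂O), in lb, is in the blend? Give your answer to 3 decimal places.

K₂O mass = 50%×19 + 23%×48.8 = 20.724 lb.

20.724 lb K₂O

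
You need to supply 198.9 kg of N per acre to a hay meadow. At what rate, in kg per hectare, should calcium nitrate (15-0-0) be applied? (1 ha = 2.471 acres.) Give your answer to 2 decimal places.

Product per acre = 198.9 / 15% = 1326 kg.
Convert to per hectare: 1326 × 2.471 = 3276.546 kg.

3276.55 kg of product per hectare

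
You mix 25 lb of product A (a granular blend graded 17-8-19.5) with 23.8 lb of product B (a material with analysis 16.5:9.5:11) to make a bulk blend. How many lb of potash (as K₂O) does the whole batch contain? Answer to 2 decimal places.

7.49 lb K₂O

K₂O mass = 19.5%×25 + 11%×23.8 = 7.493 lb.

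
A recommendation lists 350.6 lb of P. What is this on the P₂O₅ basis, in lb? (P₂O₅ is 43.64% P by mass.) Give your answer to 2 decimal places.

803.39 lb P₂O₅

P₂O₅ = 350.6 / 0.4364 = 803.391 lb.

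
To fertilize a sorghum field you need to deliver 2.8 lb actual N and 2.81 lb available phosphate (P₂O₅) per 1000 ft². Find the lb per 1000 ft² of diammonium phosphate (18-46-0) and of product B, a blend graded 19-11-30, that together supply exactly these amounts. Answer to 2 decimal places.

3.34 lb diammonium phosphate, 11.57 lb product B

Per-1000 ft² balance (a = diammonium phosphate, b = product B):
N: 0.18·a + 0.19·b = 2.8
P₂O₅: 0.46·a + 0.11·b = 2.81
Eliminate b: (row1) − 0.19/0.11·(row2) → -0.614545·a = -2.05364, so a = 3.34172.
Then b = (2.81 − 0.46·3.34172) / 0.11 = 11.571.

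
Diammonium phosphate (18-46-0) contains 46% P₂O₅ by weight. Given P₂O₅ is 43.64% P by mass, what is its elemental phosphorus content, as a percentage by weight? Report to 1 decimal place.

%P = 46 × 0.4364 = 20.0744%.

20.1% P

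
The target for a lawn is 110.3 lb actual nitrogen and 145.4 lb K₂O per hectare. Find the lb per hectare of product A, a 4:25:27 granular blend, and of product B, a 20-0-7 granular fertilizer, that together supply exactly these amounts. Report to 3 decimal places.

417.168 lb product A, 468.066 lb product B

With a, b = lb per hectare of product A and product B:
N: 0.04·a + 0.2·b = 110.3
K₂O: 0.27·a + 0.07·b = 145.4
From row1: a = (110.3 − 0.2·b) / 0.04.
Into row2: 0.27·(110.3 − 0.2·b)/0.04 + 0.07·b = 145.4 → b = 468.0664, a = 417.16797.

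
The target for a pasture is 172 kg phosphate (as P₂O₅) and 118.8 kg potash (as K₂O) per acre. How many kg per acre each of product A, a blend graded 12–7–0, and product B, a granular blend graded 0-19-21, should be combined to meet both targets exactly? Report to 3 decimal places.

921.633 kg product A, 565.714 kg product B

Let a = kg of product A, b = kg of product B (per acre).
P₂O₅: 0.07·a + 0.19·b = 172
K₂O: 0·a + 0.21·b = 118.8
Solving simultaneously: a = 921.6327, b = 565.7143.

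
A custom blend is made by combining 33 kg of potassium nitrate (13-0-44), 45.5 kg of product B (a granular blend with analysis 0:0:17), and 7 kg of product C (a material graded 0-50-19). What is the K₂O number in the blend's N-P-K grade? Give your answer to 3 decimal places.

27.585% K₂O

Total mass = 33 + 45.5 + 7 = 85.5 kg.
K₂O mass = 44%×33 + 17%×45.5 + 19%×7 = 23.585 kg.
% K₂O = 23.585 / 85.5 = 27.5848%.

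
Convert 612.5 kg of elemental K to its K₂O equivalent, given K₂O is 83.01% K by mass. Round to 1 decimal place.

K₂O = 612.5 / 0.8301 = 737.863 kg.

737.9 kg K₂O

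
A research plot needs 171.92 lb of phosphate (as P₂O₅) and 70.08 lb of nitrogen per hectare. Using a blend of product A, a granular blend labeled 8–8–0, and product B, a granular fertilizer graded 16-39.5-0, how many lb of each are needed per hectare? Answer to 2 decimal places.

9.28 lb product A, 433.36 lb product B

Per-hectare balance (a = product A, b = product B):
P₂O₅: 0.08·a + 0.395·b = 171.92
N: 0.08·a + 0.16·b = 70.08
Solving simultaneously: a = 9.2766, b = 433.362.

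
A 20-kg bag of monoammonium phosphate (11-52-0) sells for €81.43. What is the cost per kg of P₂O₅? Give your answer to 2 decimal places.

€7.83 per kg P₂O₅

P₂O₅ in bag = 20 × 52% = 10.4 kg.
Cost per kg P₂O₅ = €81.43 / 10.4 = €7.8298.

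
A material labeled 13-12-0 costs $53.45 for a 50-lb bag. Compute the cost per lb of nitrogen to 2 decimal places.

N in bag = 50 × 13% = 6.5 lb.
Cost per lb N = $53.45 / 6.5 = $8.2231.

$8.22 per lb N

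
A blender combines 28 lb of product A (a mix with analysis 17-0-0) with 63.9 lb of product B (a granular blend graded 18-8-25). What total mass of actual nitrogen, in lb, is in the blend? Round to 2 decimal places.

16.26 lb N

N mass = 17%×28 + 18%×63.9 = 16.262 lb.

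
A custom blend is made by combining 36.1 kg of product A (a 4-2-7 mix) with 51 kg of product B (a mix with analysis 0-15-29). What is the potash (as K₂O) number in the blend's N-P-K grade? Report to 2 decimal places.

19.88% K₂O

Total mass = 36.1 + 51 = 87.1 kg.
K₂O mass = 7%×36.1 + 29%×51 = 17.317 kg.
% K₂O = 17.317 / 87.1 = 19.8817%.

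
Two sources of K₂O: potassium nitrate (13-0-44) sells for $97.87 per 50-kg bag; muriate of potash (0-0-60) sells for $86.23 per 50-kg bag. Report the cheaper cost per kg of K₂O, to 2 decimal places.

$2.87 per kg K₂O (muriate of potash)

potassium nitrate: K₂O per bag = 50 × 44% = 22 kg; cost = 97.87 / 22 = $4.4486/kg K₂O.
muriate of potash: K₂O per bag = 50 × 60% = 30 kg; cost = 86.23 / 30 = $2.8743/kg K₂O.
muriate of potash is cheaper.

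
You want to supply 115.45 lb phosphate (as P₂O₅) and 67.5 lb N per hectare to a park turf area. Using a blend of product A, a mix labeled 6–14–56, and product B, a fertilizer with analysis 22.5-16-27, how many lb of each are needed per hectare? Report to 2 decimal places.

692.98 lb product A, 115.21 lb product B

Per-hectare balance (a = product A, b = product B):
P₂O₅: 0.14·a + 0.16·b = 115.45
N: 0.06·a + 0.225·b = 67.5
Solving simultaneously: a = 692.979, b = 115.205.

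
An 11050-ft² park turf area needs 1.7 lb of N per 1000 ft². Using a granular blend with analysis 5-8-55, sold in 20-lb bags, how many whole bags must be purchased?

Product per 1000 ft² = 1.7 / 5% = 34 lb.
Total product = 34 × 11050 / 1000 = 375.7 lb.
Bags = ⌈375.7 / 20⌉ = 19.

19 bags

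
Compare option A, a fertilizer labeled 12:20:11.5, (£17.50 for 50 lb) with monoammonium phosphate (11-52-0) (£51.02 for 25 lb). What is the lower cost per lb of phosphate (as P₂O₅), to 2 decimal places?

£1.75 per lb P₂O₅ (option A)

option A: P₂O₅ per bag = 50 × 20% = 10 lb; cost = 17.50 / 10 = £1.7500/lb P₂O₅.
monoammonium phosphate: P₂O₅ per bag = 25 × 52% = 13 lb; cost = 51.02 / 13 = £3.9246/lb P₂O₅.
option A is cheaper.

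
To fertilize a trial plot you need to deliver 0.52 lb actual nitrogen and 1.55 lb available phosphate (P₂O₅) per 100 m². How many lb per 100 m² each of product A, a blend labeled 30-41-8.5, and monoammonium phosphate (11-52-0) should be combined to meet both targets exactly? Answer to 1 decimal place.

0.9 lb product A, 2.3 lb monoammonium phosphate

With a, b = lb per 100 m² of product A and monoammonium phosphate:
N: 0.3·a + 0.11·b = 0.52
P₂O₅: 0.41·a + 0.52·b = 1.55
Eliminate a: (row1) − 0.3/0.41·(row2) → -0.270488·b = -0.614146, so b = 2.27051.
Back-substitute: a = (0.52 − 0.11·2.27051) / 0.3 = 0.900812.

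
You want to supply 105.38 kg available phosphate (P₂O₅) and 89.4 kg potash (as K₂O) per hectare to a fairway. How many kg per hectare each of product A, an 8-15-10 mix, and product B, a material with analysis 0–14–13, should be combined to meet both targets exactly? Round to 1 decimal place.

215.2 kg product A, 522.2 kg product B

Let a = kg of product A, b = kg of product B (per hectare).
P₂O₅: 0.15·a + 0.14·b = 105.38
K₂O: 0.1·a + 0.13·b = 89.4
From row1: a = (105.38 − 0.14·b) / 0.15.
Into row2: 0.1·(105.38 − 0.14·b)/0.15 + 0.13·b = 89.4 → b = 522.182, a = 215.164.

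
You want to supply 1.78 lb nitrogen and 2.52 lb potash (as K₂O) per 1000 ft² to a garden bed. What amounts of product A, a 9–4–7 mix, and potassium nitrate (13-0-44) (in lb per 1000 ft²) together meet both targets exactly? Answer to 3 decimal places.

14.938 lb product A, 3.351 lb potassium nitrate

Let a = lb of product A, b = lb of potassium nitrate (per 1000 ft²).
N: 0.09·a + 0.13·b = 1.78
K₂O: 0.07·a + 0.44·b = 2.52
Eliminate b: (row1) − 0.13/0.44·(row2) → 0.0693182·a = 1.03545, so a = 14.9377.
Then b = (2.52 − 0.07·14.9377) / 0.44 = 3.35082.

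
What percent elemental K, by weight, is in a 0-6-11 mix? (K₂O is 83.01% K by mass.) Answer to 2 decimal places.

%K = 11 × 0.8301 = 9.1311%.

9.13% K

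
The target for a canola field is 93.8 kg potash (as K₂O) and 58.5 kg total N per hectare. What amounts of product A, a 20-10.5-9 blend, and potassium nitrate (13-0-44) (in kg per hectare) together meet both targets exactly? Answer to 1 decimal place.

177.5 kg product A, 176.9 kg potassium nitrate

Per-hectare balance (a = product A, b = potassium nitrate):
K₂O: 0.09·a + 0.44·b = 93.8
N: 0.2·a + 0.13·b = 58.5
Solving simultaneously: a = 177.536, b = 176.868.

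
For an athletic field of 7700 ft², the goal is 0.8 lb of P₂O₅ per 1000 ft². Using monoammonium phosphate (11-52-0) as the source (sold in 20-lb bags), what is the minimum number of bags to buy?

1 bags

Product per 1000 ft² = 0.8 / 52% = 1.53846 lb.
Total product = 1.53846 × 7700 / 1000 = 11.8462 lb.
Bags = ⌈11.8462 / 20⌉ = 1.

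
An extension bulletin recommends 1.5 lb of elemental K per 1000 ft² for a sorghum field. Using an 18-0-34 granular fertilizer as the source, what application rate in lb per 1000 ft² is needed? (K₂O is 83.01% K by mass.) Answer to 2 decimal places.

As K₂O: 1.5 / 0.8301 = 1.80701 lb per 1000 ft².
Product per 1000 ft² = 1.80701 / 34% = 5.31474 lb.

5.31 lb of product per thousand sq ft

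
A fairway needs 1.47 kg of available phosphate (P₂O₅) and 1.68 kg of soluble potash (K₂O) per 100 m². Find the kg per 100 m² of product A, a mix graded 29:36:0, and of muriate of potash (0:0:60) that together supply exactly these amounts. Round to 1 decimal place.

4.1 kg product A, 2.8 kg muriate of potash

Per-100 m² balance (a = product A, b = muriate of potash):
P₂O₅: 0.36·a + 0·b = 1.47
K₂O: 0·a + 0.6·b = 1.68
Solving simultaneously: a = 4.08333, b = 2.8.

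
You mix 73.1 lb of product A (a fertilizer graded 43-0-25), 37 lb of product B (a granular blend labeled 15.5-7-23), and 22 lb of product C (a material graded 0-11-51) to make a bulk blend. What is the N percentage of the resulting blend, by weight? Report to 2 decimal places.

Total mass = 73.1 + 37 + 22 = 132.1 lb.
N mass = 43%×73.1 + 15.5%×37 + 0%×22 = 37.168 lb.
% N = 37.168 / 132.1 = 28.1363%.

28.14% N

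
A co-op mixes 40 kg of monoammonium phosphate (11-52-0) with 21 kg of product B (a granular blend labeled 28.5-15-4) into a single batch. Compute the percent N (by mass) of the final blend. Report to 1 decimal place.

Total mass = 40 + 21 = 61 kg.
N mass = 11%×40 + 28.5%×21 = 10.385 kg.
% N = 10.385 / 61 = 17.0246%.

17.0% N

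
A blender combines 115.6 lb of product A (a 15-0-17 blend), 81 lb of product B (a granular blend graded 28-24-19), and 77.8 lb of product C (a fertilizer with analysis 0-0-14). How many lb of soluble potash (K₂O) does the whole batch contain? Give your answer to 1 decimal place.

K₂O mass = 17%×115.6 + 19%×81 + 14%×77.8 = 45.934 lb.

45.9 lb K₂O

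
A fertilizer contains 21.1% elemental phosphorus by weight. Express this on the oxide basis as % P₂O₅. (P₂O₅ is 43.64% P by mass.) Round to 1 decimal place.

48.4% P₂O₅

%P₂O₅ = 21.1 / 0.4364 = 48.3501%.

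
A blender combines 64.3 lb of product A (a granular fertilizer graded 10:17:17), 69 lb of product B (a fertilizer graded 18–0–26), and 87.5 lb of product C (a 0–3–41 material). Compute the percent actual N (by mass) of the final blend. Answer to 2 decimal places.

Total mass = 64.3 + 69 + 87.5 = 220.8 lb.
N mass = 10%×64.3 + 18%×69 + 0%×87.5 = 18.85 lb.
% N = 18.85 / 220.8 = 8.53714%.

8.54% N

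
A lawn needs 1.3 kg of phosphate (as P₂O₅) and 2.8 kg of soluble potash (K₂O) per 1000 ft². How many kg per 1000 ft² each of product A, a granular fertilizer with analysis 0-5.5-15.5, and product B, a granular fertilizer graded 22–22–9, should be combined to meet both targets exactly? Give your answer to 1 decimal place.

17.1 kg product A, 1.6 kg product B

Let a = kg of product A, b = kg of product B (per 1000 ft²).
P₂O₅: 0.055·a + 0.22·b = 1.3
K₂O: 0.155·a + 0.09·b = 2.8
Eliminate a: (row1) − 0.055/0.155·(row2) → 0.188065·b = 0.306452, so b = 1.6295.
Back-substitute: a = (1.3 − 0.22·1.6295) / 0.055 = 17.1184.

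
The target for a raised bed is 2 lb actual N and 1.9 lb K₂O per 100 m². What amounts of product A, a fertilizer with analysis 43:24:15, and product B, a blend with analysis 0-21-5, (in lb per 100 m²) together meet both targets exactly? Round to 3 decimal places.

Per-100 m² balance (a = product A, b = product B):
N: 0.43·a + 0·b = 2
K₂O: 0.15·a + 0.05·b = 1.9
Solving simultaneously: a = 4.65116, b = 24.0465.

4.651 lb product A, 24.047 lb product B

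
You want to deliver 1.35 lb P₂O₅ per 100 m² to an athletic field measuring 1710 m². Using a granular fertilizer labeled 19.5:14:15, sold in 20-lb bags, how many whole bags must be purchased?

9 bags

Product per 100 m² = 1.35 / 14% = 9.64286 lb.
Total product = 9.64286 × 1710 / 100 = 164.893 lb.
Bags = ⌈164.893 / 20⌉ = 9.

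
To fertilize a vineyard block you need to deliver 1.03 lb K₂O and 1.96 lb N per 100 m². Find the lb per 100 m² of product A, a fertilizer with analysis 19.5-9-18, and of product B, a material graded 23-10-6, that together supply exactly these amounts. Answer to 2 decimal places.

With a, b = lb per 100 m² of product A and product B:
K₂O: 0.18·a + 0.06·b = 1.03
N: 0.195·a + 0.23·b = 1.96
Eliminate a: (row1) − 0.18/0.195·(row2) → -0.152308·b = -0.779231, so b = 5.11616.
Back-substitute: a = (1.03 − 0.06·5.11616) / 0.18 = 4.01684.

4.02 lb product A, 5.12 lb product B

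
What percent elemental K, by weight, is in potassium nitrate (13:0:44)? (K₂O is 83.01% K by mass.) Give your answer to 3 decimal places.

%K = 44 × 0.8301 = 36.5244%.

36.524% K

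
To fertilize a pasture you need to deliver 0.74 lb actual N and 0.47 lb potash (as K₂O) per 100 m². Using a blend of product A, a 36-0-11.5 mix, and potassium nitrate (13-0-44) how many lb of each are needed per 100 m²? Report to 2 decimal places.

1.84 lb product A, 0.59 lb potassium nitrate

Let a = lb of product A, b = lb of potassium nitrate (per 100 m²).
N: 0.36·a + 0.13·b = 0.74
K₂O: 0.115·a + 0.44·b = 0.47
Solving simultaneously: a = 1.84385, b = 0.586267.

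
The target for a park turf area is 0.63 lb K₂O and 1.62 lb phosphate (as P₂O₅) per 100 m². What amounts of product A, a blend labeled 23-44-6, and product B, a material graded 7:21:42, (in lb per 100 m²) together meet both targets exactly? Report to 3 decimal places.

3.183 lb product A, 1.045 lb product B

With a, b = lb per 100 m² of product A and product B:
K₂O: 0.06·a + 0.42·b = 0.63
P₂O₅: 0.44·a + 0.21·b = 1.62
Eliminate b: (row1) − 0.42/0.21·(row2) → -0.82·a = -2.61, so a = 3.18293.
Then b = (1.62 − 0.44·3.18293) / 0.21 = 1.0453.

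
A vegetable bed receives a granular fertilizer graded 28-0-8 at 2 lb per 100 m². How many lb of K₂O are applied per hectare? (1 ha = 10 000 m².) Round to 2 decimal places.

K₂O per 100 m² = 2 × 8% = 0.16 lb.
Convert to per hectare: 0.16 × 100 = 16 lb.

16.00 lb K₂O per hectare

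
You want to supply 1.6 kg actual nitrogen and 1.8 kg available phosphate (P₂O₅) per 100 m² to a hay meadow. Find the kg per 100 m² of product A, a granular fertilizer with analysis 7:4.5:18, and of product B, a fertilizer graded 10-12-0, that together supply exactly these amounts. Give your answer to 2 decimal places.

With a, b = kg per 100 m² of product A and product B:
N: 0.07·a + 0.1·b = 1.6
P₂O₅: 0.045·a + 0.12·b = 1.8
Eliminate b: (row1) − 0.1/0.12·(row2) → 0.0325·a = 0.1, so a = 3.07692.
Then b = (1.8 − 0.045·3.07692) / 0.12 = 13.8462.

3.08 kg product A, 13.85 kg product B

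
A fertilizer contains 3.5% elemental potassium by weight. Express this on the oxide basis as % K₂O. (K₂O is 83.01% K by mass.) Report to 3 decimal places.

%K₂O = 3.5 / 0.8301 = 4.21636%.

4.216% K₂O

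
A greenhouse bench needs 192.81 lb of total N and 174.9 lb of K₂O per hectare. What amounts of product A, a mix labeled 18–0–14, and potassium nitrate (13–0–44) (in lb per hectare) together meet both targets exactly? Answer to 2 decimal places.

Let a = lb of product A, b = lb of potassium nitrate (per hectare).
N: 0.18·a + 0.13·b = 192.81
K₂O: 0.14·a + 0.44·b = 174.9
From row1: a = (192.81 − 0.13·b) / 0.18.
Into row2: 0.14·(192.81 − 0.13·b)/0.18 + 0.44·b = 174.9 → b = 73.5836, a = 1018.023.

1018.02 lb product A, 73.58 lb potassium nitrate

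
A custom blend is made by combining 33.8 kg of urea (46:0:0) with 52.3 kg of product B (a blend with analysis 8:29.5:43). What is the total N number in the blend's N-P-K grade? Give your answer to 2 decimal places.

Total mass = 33.8 + 52.3 = 86.1 kg.
N mass = 46%×33.8 + 8%×52.3 = 19.732 kg.
% N = 19.732 / 86.1 = 22.9175%.

22.92% N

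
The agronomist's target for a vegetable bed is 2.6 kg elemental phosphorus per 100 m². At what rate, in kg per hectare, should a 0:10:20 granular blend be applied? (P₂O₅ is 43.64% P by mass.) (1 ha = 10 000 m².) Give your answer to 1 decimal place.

As P₂O₅: 2.6 / 0.4364 = 5.95784 kg per 100 m².
Product per 100 m² = 5.95784 / 10% = 59.5784 kg.
Convert to per hectare: 59.5784 × 100 = 5957.84 kg.

5957.8 kg of product per hectare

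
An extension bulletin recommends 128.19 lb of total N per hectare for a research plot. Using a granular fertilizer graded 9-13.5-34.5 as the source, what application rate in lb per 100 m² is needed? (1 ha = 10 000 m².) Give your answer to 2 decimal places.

Product per hectare = 128.19 / 9% = 1424.33 lb.
Convert to per 100 m²: 1424.33 × 0.01 = 14.2433 lb.

14.24 lb of product per hundred sq m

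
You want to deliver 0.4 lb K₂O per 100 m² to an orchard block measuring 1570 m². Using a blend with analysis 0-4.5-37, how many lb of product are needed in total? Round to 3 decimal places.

16.973 lb

Product per 100 m² = 0.4 / 37% = 1.08108 lb.
Total product = 1.08108 × 1570 / 100 = 16.97297 lb.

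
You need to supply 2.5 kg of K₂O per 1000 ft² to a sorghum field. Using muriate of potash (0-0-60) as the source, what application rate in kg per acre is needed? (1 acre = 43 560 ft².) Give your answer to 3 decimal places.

Product per 1000 ft² = 2.5 / 60% = 4.16667 kg.
Convert to per acre: 4.16667 × 43.56 = 181.5 kg.

181.500 kg of product per acre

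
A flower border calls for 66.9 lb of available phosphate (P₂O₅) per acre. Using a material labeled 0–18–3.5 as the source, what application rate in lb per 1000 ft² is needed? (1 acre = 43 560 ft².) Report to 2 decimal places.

Product per acre = 66.9 / 18% = 371.667 lb.
Convert to per 1000 ft²: 371.667 × 0.0229568 = 8.53229 lb.

8.53 lb of product per thousand sq ft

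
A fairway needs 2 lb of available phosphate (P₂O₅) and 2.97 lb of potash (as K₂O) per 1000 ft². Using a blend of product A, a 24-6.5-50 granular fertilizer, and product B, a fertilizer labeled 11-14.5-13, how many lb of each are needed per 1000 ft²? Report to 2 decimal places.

2.66 lb product A, 12.60 lb product B

Let a = lb of product A, b = lb of product B (per 1000 ft²).
P₂O₅: 0.065·a + 0.145·b = 2
K₂O: 0.5·a + 0.13·b = 2.97
From row1: a = (2 − 0.145·b) / 0.065.
Into row2: 0.5·(2 − 0.145·b)/0.065 + 0.13·b = 2.97 → b = 12.5988, a = 2.66432.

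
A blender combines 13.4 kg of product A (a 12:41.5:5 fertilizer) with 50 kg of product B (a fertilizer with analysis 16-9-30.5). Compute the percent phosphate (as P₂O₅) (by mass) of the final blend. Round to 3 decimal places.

Total mass = 13.4 + 50 = 63.4 kg.
P₂O₅ mass = 41.5%×13.4 + 9%×50 = 10.061 kg.
% P₂O₅ = 10.061 / 63.4 = 15.8691%.

15.869% P₂O₅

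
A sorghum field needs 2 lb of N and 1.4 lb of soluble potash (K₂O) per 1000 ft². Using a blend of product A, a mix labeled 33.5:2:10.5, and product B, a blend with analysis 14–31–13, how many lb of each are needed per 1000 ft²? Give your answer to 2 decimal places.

2.22 lb product A, 8.98 lb product B

Let a = lb of product A, b = lb of product B (per 1000 ft²).
N: 0.335·a + 0.14·b = 2
K₂O: 0.105·a + 0.13·b = 1.4
Eliminate b: (row1) − 0.14/0.13·(row2) → 0.221923·a = 0.492308, so a = 2.21837.
Then b = (1.4 − 0.105·2.21837) / 0.13 = 8.97747.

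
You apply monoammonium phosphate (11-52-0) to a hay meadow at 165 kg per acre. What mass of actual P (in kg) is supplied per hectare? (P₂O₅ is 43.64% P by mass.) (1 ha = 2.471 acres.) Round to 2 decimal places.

92.52 kg P per hectare

P₂O₅ per acre = 165 × 52% = 85.8 kg.
Elemental P = 85.8 × 0.4364 = 37.4431 kg per acre.
Convert to per hectare: 37.4431 × 2.471 = 92.5219 kg.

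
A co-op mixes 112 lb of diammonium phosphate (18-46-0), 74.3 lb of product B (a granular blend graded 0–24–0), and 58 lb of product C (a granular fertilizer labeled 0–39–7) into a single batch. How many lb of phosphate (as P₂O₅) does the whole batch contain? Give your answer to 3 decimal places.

91.972 lb P₂O₅

P₂O₅ mass = 46%×112 + 24%×74.3 + 39%×58 = 91.972 lb.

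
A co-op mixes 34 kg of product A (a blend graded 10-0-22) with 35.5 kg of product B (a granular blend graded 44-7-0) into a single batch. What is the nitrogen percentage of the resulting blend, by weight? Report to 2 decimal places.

Total mass = 34 + 35.5 = 69.5 kg.
N mass = 10%×34 + 44%×35.5 = 19.02 kg.
% N = 19.02 / 69.5 = 27.3669%.

27.37% N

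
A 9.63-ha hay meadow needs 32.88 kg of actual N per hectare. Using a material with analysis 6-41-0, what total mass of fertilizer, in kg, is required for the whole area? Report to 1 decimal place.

5277.2 kg

Product per hectare = 32.88 / 6% = 548 kg.
Total product = 548 × 9.63 = 5277.24 kg.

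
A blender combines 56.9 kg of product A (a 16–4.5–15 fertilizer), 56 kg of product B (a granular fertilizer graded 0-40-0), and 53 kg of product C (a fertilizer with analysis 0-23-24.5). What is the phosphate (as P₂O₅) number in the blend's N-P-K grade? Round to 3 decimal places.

22.393% P₂O₅

Total mass = 56.9 + 56 + 53 = 165.9 kg.
P₂O₅ mass = 4.5%×56.9 + 40%×56 + 23%×53 = 37.1505 kg.
% P₂O₅ = 37.1505 / 165.9 = 22.3933%.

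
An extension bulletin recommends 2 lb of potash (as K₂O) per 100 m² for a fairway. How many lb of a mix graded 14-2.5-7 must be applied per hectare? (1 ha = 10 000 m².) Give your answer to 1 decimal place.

Product per 100 m² = 2 / 7% = 28.5714 lb.
Convert to per hectare: 28.5714 × 100 = 2857.14 lb.

2857.1 lb of product per hectare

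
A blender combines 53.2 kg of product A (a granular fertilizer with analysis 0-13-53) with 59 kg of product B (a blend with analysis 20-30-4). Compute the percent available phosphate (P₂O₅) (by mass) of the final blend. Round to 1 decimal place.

21.9% P₂O₅

Total mass = 53.2 + 59 = 112.2 kg.
P₂O₅ mass = 13%×53.2 + 30%×59 = 24.616 kg.
% P₂O₅ = 24.616 / 112.2 = 21.9394%.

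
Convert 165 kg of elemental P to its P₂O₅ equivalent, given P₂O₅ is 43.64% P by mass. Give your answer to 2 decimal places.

378.09 kg P₂O₅

P₂O₅ = 165 / 0.4364 = 378.093 kg.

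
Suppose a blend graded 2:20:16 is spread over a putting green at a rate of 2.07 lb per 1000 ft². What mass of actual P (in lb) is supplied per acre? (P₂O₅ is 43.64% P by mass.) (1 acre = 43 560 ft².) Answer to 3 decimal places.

P₂O₅ per 1000 ft² = 2.07 × 20% = 0.414 lb.
Elemental P = 0.414 × 0.4364 = 0.18067 lb per 1000 ft².
Convert to per acre: 0.18067 × 43.56 = 7.86997 lb.

7.870 lb P per acre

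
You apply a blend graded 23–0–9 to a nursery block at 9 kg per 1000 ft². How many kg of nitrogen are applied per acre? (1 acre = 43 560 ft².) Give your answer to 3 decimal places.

nitrogen per 1000 ft² = 9 × 23% = 2.07 kg.
Convert to per acre: 2.07 × 43.56 = 90.1692 kg.

90.169 kg N per acre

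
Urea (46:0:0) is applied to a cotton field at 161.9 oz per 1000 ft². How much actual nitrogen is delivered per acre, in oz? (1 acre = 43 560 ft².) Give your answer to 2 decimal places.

nitrogen per 1000 ft² = 161.9 × 46% = 74.474 oz.
Convert to per acre: 74.474 × 43.56 = 3244.087 oz.

3244.09 oz N per acre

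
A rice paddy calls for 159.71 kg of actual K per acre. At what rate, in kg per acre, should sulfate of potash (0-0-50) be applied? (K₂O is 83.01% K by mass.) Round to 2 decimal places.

As K₂O: 159.71 / 0.8301 = 192.399 kg per acre.
Product per acre = 192.399 / 50% = 384.797 kg.

384.80 kg of product per acre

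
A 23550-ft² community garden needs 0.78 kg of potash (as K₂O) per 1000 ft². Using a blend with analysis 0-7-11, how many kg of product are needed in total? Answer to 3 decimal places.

166.991 kg

Product per 1000 ft² = 0.78 / 11% = 7.09091 kg.
Total product = 7.09091 × 23550 / 1000 = 166.9909 kg.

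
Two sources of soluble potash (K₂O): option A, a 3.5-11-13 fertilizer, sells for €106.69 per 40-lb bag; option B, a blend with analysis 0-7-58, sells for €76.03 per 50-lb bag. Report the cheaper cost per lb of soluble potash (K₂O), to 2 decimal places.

option A: K₂O per bag = 40 × 13% = 5.2 lb; cost = 106.69 / 5.2 = €20.5173/lb K₂O.
option B: K₂O per bag = 50 × 58% = 29 lb; cost = 76.03 / 29 = €2.6217/lb K₂O.
option B is cheaper.

€2.62 per lb K₂O (option B)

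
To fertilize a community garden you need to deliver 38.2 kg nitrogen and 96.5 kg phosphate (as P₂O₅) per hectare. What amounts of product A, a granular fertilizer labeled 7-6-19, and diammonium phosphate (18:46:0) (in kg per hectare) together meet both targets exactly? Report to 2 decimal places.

9.44 kg product A, 208.55 kg diammonium phosphate

With a, b = kg per hectare of product A and diammonium phosphate:
N: 0.07·a + 0.18·b = 38.2
P₂O₅: 0.06·a + 0.46·b = 96.5
Solving simultaneously: a = 9.43925, b = 208.551.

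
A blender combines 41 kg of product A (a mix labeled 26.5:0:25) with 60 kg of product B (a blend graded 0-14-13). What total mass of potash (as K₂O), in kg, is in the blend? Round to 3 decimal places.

K₂O mass = 25%×41 + 13%×60 = 18.05 kg.

18.050 kg K₂O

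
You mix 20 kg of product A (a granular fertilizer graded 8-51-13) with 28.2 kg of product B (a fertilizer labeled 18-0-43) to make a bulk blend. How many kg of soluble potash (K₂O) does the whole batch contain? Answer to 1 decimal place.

K₂O mass = 13%×20 + 43%×28.2 = 14.726 kg.

14.7 kg K₂O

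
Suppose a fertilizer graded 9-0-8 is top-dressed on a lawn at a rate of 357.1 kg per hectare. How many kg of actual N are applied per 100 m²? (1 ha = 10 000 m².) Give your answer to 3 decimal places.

0.321 kg N per hundred sq m

nitrogen per hectare = 357.1 × 9% = 32.139 kg.
Convert to per 100 m²: 32.139 × 0.01 = 0.32139 kg.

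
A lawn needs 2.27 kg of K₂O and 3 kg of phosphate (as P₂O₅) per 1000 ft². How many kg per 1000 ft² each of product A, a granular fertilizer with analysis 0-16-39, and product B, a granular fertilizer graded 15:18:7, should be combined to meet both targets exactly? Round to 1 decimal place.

With a, b = kg per 1000 ft² of product A and product B:
K₂O: 0.39·a + 0.07·b = 2.27
P₂O₅: 0.16·a + 0.18·b = 3
From row1: a = (2.27 − 0.07·b) / 0.39.
Into row2: 0.16·(2.27 − 0.07·b)/0.39 + 0.18·b = 3 → b = 13.6746, a = 3.3661.

3.4 kg product A, 13.7 kg product B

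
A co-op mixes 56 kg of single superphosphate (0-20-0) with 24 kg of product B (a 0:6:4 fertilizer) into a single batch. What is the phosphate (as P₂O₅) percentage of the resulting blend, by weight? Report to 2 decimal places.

Total mass = 56 + 24 = 80 kg.
P₂O₅ mass = 20%×56 + 6%×24 = 12.64 kg.
% P₂O₅ = 12.64 / 80 = 15.8%.

15.80% P₂O₅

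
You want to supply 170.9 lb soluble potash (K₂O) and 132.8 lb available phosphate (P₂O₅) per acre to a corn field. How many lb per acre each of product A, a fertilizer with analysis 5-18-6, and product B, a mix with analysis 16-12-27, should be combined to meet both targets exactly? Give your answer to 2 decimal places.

Per-acre balance (a = product A, b = product B):
K₂O: 0.06·a + 0.27·b = 170.9
P₂O₅: 0.18·a + 0.12·b = 132.8
Eliminate a: (row1) − 0.06/0.18·(row2) → 0.23·b = 126.633, so b = 550.5797.
Back-substitute: a = (170.9 − 0.27·550.5797) / 0.06 = 370.7246.

370.72 lb product A, 550.58 lb product B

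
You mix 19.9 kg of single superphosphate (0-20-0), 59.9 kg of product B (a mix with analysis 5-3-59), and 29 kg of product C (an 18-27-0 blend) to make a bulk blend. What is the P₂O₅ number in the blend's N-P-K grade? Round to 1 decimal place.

Total mass = 19.9 + 59.9 + 29 = 108.8 kg.
P₂O₅ mass = 20%×19.9 + 3%×59.9 + 27%×29 = 13.607 kg.
% P₂O₅ = 13.607 / 108.8 = 12.5064%.

12.5% P₂O₅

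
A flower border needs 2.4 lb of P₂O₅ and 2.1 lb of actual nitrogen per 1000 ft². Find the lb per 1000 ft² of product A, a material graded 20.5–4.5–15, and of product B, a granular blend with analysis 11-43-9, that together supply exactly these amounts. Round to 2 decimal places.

With a, b = lb per 1000 ft² of product A and product B:
P₂O₅: 0.045·a + 0.43·b = 2.4
N: 0.205·a + 0.11·b = 2.1
Solving simultaneously: a = 7.68029, b = 4.77764.

7.68 lb product A, 4.78 lb product B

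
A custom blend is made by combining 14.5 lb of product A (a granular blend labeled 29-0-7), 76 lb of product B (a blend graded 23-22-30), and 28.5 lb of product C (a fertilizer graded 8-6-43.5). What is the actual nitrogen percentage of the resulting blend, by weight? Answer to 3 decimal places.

Total mass = 14.5 + 76 + 28.5 = 119 lb.
N mass = 29%×14.5 + 23%×76 + 8%×28.5 = 23.965 lb.
% N = 23.965 / 119 = 20.1387%.

20.139% N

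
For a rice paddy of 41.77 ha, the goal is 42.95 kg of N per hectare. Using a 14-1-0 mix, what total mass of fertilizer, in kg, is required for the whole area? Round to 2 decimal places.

Product per hectare = 42.95 / 14% = 306.786 kg.
Total product = 306.786 × 41.77 = 12814.439 kg.

12814.44 kg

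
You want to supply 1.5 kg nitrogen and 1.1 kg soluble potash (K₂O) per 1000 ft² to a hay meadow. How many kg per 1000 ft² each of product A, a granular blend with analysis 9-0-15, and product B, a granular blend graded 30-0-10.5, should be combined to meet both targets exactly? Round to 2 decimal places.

With a, b = kg per 1000 ft² of product A and product B:
N: 0.09·a + 0.3·b = 1.5
K₂O: 0.15·a + 0.105·b = 1.1
From row1: a = (1.5 − 0.3·b) / 0.09.
Into row2: 0.15·(1.5 − 0.3·b)/0.09 + 0.105·b = 1.1 → b = 3.5443, a = 4.85232.

4.85 kg product A, 3.54 kg product B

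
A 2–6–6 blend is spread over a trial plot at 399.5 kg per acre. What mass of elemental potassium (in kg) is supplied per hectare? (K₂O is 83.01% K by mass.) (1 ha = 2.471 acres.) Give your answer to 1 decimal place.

K₂O per acre = 399.5 × 6% = 23.97 kg.
Elemental K = 23.97 × 0.8301 = 19.8975 kg per acre.
Convert to per hectare: 19.8975 × 2.471 = 49.1667 kg.

49.2 kg K per hectare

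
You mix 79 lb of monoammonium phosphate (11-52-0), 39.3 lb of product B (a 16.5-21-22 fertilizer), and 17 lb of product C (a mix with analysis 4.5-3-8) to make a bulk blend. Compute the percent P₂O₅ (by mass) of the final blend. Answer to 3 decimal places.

Total mass = 79 + 39.3 + 17 = 135.3 lb.
P₂O₅ mass = 52%×79 + 21%×39.3 + 3%×17 = 49.843 lb.
% P₂O₅ = 49.843 / 135.3 = 36.8389%.

36.839% P₂O₅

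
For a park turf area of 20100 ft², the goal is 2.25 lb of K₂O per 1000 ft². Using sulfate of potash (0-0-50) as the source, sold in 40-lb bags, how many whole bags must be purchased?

3 bags

Product per 1000 ft² = 2.25 / 50% = 4.5 lb.
Total product = 4.5 × 20100 / 1000 = 90.45 lb.
Bags = ⌈90.45 / 40⌉ = 3.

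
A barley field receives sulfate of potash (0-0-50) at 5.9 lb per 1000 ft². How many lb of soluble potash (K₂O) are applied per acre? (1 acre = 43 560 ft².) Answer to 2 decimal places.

K₂O per 1000 ft² = 5.9 × 50% = 2.95 lb.
Convert to per acre: 2.95 × 43.56 = 128.502 lb.

128.50 lb K₂O per acre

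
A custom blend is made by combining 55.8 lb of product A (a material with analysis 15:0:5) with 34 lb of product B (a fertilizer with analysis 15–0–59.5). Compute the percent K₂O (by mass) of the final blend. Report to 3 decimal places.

Total mass = 55.8 + 34 = 89.8 lb.
K₂O mass = 5%×55.8 + 59.5%×34 = 23.02 lb.
% K₂O = 23.02 / 89.8 = 25.6347%.

25.635% K₂O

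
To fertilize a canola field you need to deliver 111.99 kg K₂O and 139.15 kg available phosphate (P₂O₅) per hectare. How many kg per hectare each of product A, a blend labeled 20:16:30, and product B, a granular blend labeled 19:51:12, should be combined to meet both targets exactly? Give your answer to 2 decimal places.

Per-hectare balance (a = product A, b = product B):
K₂O: 0.3·a + 0.12·b = 111.99
P₂O₅: 0.16·a + 0.51·b = 139.15
Eliminate a: (row1) − 0.3/0.16·(row2) → -0.83625·b = -148.916, so b = 178.076.
Back-substitute: a = (111.99 − 0.12·178.076) / 0.3 = 302.0695.

302.07 kg product A, 178.08 kg product B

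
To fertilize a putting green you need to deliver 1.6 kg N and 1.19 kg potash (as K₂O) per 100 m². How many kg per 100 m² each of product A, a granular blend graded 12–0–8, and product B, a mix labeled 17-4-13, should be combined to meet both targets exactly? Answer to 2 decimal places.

Let a = kg of product A, b = kg of product B (per 100 m²).
N: 0.12·a + 0.17·b = 1.6
K₂O: 0.08·a + 0.13·b = 1.19
Solving simultaneously: a = 2.85, b = 7.4.

2.85 kg product A, 7.40 kg product B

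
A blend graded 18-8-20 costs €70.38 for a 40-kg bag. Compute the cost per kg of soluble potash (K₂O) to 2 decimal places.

K₂O in bag = 40 × 20% = 8 kg.
Cost per kg K₂O = €70.38 / 8 = €8.7975.

€8.80 per kg K₂O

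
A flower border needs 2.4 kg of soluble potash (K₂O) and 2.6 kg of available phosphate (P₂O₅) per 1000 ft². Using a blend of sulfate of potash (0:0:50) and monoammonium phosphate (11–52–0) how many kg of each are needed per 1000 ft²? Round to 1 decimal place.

With a, b = kg per 1000 ft² of sulfate of potash and monoammonium phosphate:
K₂O: 0.5·a + 0·b = 2.4
P₂O₅: 0·a + 0.52·b = 2.6
Solving simultaneously: a = 4.8, b = 5.

4.8 kg sulfate of potash, 5.0 kg monoammonium phosphate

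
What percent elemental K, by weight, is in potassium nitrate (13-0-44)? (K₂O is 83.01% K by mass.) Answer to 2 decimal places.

%K = 44 × 0.8301 = 36.5244%.

36.52% K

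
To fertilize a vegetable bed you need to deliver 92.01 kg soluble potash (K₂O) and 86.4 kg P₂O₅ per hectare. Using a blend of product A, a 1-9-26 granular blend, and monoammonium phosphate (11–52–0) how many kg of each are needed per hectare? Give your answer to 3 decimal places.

With a, b = kg per hectare of product A and monoammonium phosphate:
K₂O: 0.26·a + 0·b = 92.01
P₂O₅: 0.09·a + 0.52·b = 86.4
Eliminate a: (row1) − 0.26/0.09·(row2) → -1.50222·b = -157.59, so b = 104.9046.
Back-substitute: a = (92.01 − 0·104.9046) / 0.26 = 353.8846.

353.885 kg product A, 104.905 kg monoammonium phosphate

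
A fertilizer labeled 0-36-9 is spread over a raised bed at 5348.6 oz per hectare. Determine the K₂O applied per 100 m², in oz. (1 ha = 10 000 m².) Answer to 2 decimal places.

K₂O per hectare = 5348.6 × 9% = 481.374 oz.
Convert to per 100 m²: 481.374 × 0.01 = 4.81374 oz.

4.81 oz K₂O per hundred sq m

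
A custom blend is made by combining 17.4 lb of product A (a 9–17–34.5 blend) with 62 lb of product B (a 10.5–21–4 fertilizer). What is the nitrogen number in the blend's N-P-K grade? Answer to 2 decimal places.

10.17% N

Total mass = 17.4 + 62 = 79.4 lb.
N mass = 9%×17.4 + 10.5%×62 = 8.076 lb.
% N = 8.076 / 79.4 = 10.1713%.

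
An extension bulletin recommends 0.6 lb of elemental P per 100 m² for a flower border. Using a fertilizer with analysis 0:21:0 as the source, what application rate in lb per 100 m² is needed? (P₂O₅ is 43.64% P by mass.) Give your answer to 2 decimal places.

6.55 lb of product per hundred sq m

As P₂O₅: 0.6 / 0.4364 = 1.37489 lb per 100 m².
Product per 100 m² = 1.37489 / 21% = 6.54707 lb.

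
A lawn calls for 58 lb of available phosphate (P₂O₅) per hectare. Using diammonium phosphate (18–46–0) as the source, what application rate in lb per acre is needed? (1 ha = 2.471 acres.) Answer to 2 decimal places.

51.03 lb of product per acre

Product per hectare = 58 / 46% = 126.087 lb.
Convert to per acre: 126.087 × 0.404694 = 51.0267 lb.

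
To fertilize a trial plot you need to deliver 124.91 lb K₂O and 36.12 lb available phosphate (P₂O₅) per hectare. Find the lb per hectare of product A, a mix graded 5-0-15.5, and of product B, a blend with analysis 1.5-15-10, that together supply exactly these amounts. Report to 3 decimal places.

650.516 lb product A, 240.800 lb product B

With a, b = lb per hectare of product A and product B:
K₂O: 0.155·a + 0.1·b = 124.91
P₂O₅: 0·a + 0.15·b = 36.12
Solving simultaneously: a = 650.5161, b = 240.8.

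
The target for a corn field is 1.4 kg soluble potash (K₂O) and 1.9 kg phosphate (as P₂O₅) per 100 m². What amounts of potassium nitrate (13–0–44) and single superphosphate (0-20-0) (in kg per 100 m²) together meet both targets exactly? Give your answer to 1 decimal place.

3.2 kg potassium nitrate, 9.5 kg single superphosphate

Per-100 m² balance (a = potassium nitrate, b = single superphosphate):
K₂O: 0.44·a + 0·b = 1.4
P₂O₅: 0·a + 0.2·b = 1.9
Solving simultaneously: a = 3.18182, b = 9.5.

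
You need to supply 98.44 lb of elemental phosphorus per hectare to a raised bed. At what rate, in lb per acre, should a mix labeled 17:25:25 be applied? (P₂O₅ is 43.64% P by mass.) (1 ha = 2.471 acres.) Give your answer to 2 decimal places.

As P₂O₅: 98.44 / 0.4364 = 225.573 lb per hectare.
Product per hectare = 225.573 / 25% = 902.291 lb.
Convert to per acre: 902.291 × 0.404694 = 365.152 lb.

365.15 lb of product per acre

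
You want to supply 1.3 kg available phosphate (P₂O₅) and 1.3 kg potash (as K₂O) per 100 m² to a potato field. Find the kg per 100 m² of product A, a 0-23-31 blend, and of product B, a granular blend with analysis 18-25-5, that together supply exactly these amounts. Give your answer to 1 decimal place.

Let a = kg of product A, b = kg of product B (per 100 m²).
P₂O₅: 0.23·a + 0.25·b = 1.3
K₂O: 0.31·a + 0.05·b = 1.3
Solving simultaneously: a = 3.93939, b = 1.57576.

3.9 kg product A, 1.6 kg product B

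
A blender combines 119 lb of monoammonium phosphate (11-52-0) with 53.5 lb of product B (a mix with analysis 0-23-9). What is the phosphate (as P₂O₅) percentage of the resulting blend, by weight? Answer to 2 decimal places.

43.01% P₂O₅

Total mass = 119 + 53.5 = 172.5 lb.
P₂O₅ mass = 52%×119 + 23%×53.5 = 74.185 lb.
% P₂O₅ = 74.185 / 172.5 = 43.0058%.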